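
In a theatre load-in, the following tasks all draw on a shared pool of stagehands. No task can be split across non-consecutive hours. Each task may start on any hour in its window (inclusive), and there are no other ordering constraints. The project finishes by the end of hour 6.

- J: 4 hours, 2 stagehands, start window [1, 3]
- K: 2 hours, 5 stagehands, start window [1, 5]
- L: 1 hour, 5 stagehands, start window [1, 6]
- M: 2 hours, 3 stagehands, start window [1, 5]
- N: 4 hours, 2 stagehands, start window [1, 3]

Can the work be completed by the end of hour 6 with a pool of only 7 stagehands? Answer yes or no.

Schedule J@1, K@1, L@5, M@3, N@3: h1:7  h2:7  h3:7  h4:7  h5:7  h6:2 — peak 7 ≤ 7.

yes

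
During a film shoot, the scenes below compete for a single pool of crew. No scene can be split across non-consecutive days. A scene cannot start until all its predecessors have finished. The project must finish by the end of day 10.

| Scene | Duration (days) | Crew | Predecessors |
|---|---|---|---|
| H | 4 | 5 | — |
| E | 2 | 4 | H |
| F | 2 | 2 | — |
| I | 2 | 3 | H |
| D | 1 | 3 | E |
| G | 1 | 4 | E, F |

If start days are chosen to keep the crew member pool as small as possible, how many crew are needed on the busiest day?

5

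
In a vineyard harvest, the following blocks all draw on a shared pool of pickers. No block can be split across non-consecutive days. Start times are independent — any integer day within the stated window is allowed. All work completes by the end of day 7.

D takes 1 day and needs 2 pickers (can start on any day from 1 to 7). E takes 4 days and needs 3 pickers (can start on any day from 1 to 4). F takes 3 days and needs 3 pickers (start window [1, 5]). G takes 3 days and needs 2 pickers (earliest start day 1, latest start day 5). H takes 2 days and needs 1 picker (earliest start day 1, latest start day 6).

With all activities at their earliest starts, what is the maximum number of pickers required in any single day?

Early-start schedule: D@1, E@1, F@1, G@1, H@1.
Load per day: day 1: 11, day 2: 9, day 3: 8, day 4: 3, day 5: 0, day 6: 0, day 7: 0.
Peak is 11.

11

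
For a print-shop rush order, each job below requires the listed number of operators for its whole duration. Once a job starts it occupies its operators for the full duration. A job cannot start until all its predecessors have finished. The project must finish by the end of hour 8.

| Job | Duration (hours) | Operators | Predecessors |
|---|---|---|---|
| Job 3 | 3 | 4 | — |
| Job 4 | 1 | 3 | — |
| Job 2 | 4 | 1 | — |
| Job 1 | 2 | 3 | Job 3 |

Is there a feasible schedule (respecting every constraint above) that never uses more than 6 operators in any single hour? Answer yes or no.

yes

Schedule Job 3@1, Job 4@4, Job 2@4, Job 1@5: h1:4  h2:4  h3:4  h4:4  h5:4  h6:4  h7:1  h8:0 — peak 4 ≤ 6.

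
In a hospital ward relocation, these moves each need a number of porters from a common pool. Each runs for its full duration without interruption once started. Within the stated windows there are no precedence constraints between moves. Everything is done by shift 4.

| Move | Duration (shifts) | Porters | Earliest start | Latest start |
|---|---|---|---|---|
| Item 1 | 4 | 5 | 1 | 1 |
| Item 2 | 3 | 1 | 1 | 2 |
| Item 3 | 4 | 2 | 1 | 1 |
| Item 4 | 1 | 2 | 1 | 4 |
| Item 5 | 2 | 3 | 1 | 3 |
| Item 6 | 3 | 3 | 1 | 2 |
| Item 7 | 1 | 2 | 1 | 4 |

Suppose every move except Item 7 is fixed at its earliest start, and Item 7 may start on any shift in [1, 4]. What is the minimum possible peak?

Item 7@1: s1:18  s2:14  s3:11  s4:7 → peak 18
Item 7@2: s1:16  s2:16  s3:11  s4:7 → peak 16
Item 7@3: s1:16  s2:14  s3:13  s4:7 → peak 16
Item 7@4: s1:16  s2:14  s3:11  s4:9 → peak 16
Best is Item 7@2, peak 16.

16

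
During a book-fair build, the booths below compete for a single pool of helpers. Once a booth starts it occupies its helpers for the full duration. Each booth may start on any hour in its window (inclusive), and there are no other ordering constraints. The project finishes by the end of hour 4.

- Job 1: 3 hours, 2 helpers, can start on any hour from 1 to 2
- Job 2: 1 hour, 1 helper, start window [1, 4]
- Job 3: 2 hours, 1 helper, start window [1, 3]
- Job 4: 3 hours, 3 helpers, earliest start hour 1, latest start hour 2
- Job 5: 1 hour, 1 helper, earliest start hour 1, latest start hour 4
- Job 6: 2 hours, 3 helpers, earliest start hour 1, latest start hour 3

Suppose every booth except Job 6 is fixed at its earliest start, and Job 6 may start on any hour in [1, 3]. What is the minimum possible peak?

8

Job 6@1: h1:11  h2:9  h3:5  h4:0 → peak 11
Job 6@2: h1:8  h2:9  h3:8  h4:0 → peak 9
Job 6@3: h1:8  h2:6  h3:8  h4:3 → peak 8
Best is Job 6@3, peak 8.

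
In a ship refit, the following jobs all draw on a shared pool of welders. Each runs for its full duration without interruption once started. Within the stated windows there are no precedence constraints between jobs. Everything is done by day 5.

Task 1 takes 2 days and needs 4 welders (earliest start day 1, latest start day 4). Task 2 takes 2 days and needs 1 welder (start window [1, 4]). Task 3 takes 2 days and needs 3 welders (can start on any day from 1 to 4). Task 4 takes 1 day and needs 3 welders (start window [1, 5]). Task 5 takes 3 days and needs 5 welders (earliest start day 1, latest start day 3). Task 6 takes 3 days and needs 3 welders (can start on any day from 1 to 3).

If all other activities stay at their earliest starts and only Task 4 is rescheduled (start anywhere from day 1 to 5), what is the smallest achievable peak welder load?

16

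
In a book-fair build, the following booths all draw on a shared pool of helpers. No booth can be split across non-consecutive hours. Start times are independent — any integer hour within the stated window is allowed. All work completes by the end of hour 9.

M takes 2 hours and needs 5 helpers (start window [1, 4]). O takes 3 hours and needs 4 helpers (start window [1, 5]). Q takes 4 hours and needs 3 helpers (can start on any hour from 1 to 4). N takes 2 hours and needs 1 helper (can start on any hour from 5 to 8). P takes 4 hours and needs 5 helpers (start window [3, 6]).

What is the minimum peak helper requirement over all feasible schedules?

Early-start (M@1, O@1, Q@1, N@5, P@3) gives peak 12: h1:12  h2:12  h3:12  h4:8  h5:6  h6:6  h7:0  h8:0  h9:0.
Shift O→3, P→6.
Schedule M@1, O@3, Q@1, N@5, P@6: h1:8  h2:8  h3:7  h4:7  h5:5  h6:6  h7:5  h8:5  h9:5 — peak 8.

8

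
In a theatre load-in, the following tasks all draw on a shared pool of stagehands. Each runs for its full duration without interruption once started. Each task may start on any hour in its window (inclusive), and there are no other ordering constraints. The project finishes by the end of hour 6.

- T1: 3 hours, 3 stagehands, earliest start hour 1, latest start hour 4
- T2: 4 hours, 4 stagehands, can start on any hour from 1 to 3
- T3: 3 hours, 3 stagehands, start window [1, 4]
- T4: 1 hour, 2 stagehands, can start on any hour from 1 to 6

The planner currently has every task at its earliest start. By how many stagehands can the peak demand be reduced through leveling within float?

Early-start peak: h1:12  h2:10  h3:10  h4:4  h5:0  h6:0 ⇒ 12.
Leveled (T1@1, T2@1, T3@4, T4@5): h1:7  h2:7  h3:7  h4:7  h5:5  h6:3 ⇒ 7.
Reduction 12 − 7 = 5.

5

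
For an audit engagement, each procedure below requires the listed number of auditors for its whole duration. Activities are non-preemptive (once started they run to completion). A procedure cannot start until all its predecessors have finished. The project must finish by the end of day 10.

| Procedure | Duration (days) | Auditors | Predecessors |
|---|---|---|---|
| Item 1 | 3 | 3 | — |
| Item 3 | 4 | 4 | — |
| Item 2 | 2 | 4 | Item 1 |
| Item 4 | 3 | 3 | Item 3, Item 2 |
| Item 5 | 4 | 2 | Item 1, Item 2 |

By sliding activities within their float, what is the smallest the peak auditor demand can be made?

Early-start (Item 1@1, Item 3@1, Item 2@4, Item 4@6, Item 5@6) gives peak 8: d1:7  d2:7  d3:7  d4:8  d5:4  d6:5  d7:5  d8:5  d9:2  d10:0.
Shift Item 2→5, Item 4→7, Item 5→7.
Schedule Item 1@1, Item 3@1, Item 2@5, Item 4@7, Item 5@7: d1:7  d2:7  d3:7  d4:4  d5:4  d6:4  d7:5  d8:5  d9:5  d10:2 — peak 7.

7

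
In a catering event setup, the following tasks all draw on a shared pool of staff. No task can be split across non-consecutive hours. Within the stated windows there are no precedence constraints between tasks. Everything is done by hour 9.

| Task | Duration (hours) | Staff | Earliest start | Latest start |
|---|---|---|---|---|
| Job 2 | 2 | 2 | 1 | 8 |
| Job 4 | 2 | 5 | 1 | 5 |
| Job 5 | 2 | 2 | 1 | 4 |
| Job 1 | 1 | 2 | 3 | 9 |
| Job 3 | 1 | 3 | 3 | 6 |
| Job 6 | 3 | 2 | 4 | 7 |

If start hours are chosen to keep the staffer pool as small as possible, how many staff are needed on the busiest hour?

5

Early-start (Job 2@1, Job 4@1, Job 5@1, Job 1@3, Job 3@3, Job 6@4) gives peak 9: h1:9  h2:9  h3:5  h4:2  h5:2  h6:2  h7:0  h8:0  h9:0.
Shift Job 4→3, Job 1→5, Job 3→5, Job 6→6.
Schedule Job 2@1, Job 4@3, Job 5@1, Job 1@5, Job 3@5, Job 6@6: h1:4  h2:4  h3:5  h4:5  h5:5  h6:2  h7:2  h8:2  h9:0 — peak 5.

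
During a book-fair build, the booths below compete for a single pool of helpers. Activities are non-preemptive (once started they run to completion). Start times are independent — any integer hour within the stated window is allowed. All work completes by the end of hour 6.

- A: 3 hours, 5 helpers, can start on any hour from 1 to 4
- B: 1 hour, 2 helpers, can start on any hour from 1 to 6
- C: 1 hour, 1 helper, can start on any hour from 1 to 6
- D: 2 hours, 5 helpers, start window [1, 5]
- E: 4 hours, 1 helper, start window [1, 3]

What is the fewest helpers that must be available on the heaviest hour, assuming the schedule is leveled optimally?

6

Early-start (A@1, B@1, C@1, D@1, E@1) gives peak 14: h1:14  h2:11  h3:6  h4:1  h5:0  h6:0.
Shift B→4, D→5, E→2.
Schedule A@1, B@4, C@1, D@5, E@2: h1:6  h2:6  h3:6  h4:3  h5:6  h6:5 — peak 6.
Total helper-hours = 32 over 6 hours ⇒ peak ≥ ⌈32/6⌉ = 6, so 6 is optimal.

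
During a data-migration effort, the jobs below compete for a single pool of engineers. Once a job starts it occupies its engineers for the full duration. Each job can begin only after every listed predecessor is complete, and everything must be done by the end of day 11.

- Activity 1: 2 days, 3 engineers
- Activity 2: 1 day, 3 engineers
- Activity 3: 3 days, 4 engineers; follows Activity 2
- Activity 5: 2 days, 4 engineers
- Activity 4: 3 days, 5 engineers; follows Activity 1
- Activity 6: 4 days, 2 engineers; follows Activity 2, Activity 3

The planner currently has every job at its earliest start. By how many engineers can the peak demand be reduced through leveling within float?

Early-start peak: d1:10  d2:11  d3:9  d4:9  d5:7  d6:2  d7:2  d8:2  d9:0  d10:0  d11:0 ⇒ 11.
Leveled (Activity 1@5, Activity 2@1, Activity 3@2, Activity 5@7, Activity 4@9, Activity 6@5): d1:3  d2:4  d3:4  d4:4  d5:5  d6:5  d7:6  d8:6  d9:5  d10:5  d11:5 ⇒ 6.
Reduction 11 − 6 = 5.

5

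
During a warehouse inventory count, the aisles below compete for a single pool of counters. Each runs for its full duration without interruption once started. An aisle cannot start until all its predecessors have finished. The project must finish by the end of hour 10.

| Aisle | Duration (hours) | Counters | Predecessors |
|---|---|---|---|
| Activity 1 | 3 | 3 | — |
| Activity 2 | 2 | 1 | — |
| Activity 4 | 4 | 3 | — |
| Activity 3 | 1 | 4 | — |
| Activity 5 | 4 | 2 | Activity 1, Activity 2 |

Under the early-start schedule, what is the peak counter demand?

Early-start schedule: Activity 1@1, Activity 2@1, Activity 4@1, Activity 3@1, Activity 5@4.
Load per hour: hour 1: 11, hour 2: 7, hour 3: 6, hour 4: 5, hour 5: 2, hour 6: 2, hour 7: 2, hour 8: 0, hour 9: 0, hour 10: 0.
Peak is 11.

11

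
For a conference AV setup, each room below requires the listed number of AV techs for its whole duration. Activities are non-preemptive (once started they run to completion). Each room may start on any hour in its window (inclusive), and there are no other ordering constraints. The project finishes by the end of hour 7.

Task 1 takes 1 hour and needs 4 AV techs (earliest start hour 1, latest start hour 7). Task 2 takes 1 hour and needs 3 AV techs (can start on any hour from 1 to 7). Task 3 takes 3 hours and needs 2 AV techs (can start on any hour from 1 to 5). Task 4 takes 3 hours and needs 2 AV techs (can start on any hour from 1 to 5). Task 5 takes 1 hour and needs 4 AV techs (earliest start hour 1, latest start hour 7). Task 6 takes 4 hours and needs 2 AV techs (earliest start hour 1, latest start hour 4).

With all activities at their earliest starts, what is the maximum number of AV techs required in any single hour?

Early-start schedule: Task 1@1, Task 2@1, Task 3@1, Task 4@1, Task 5@1, Task 6@1.
Load per hour: hour 1: 17, hour 2: 6, hour 3: 6, hour 4: 2, hour 5: 0, hour 6: 0, hour 7: 0.
Peak is 17.

17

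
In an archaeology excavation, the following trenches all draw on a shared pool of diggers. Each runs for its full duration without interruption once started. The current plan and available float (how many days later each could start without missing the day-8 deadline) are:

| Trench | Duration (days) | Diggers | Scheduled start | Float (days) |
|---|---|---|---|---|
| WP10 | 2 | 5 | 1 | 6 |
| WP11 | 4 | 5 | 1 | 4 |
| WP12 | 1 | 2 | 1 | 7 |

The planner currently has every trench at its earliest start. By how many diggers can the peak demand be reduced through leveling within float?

Early-start peak: d1:12  d2:10  d3:5  d4:5  d5:0  d6:0  d7:0  d8:0 ⇒ 12.
Leveled (WP10@1, WP11@3, WP12@7): d1:5  d2:5  d3:5  d4:5  d5:5  d6:5  d7:2  d8:0 ⇒ 5.
Reduction 12 − 5 = 7.

7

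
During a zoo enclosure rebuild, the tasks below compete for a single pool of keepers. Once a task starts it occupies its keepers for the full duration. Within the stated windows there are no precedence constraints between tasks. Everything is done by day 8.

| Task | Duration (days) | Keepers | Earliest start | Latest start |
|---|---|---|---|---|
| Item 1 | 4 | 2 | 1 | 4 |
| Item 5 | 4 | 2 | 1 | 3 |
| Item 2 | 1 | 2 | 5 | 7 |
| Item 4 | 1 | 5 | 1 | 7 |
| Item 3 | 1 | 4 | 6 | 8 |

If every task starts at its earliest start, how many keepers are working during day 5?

2

At early start, day 5 has: Item 2.
Demand: 2 = 2.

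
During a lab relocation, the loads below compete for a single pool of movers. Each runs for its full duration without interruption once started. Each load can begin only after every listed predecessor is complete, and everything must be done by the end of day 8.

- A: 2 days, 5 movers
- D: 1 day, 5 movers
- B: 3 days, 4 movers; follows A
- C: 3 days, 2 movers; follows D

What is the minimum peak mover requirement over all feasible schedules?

6

Early-start (A@1, D@1, B@3, C@2) gives peak 10: d1:10  d2:7  d3:6  d4:6  d5:4  d6:0  d7:0  d8:0.
Shift D→3, B→4, C→4.
Schedule A@1, D@3, B@4, C@4: d1:5  d2:5  d3:5  d4:6  d5:6  d6:6  d7:0  d8:0 — peak 6.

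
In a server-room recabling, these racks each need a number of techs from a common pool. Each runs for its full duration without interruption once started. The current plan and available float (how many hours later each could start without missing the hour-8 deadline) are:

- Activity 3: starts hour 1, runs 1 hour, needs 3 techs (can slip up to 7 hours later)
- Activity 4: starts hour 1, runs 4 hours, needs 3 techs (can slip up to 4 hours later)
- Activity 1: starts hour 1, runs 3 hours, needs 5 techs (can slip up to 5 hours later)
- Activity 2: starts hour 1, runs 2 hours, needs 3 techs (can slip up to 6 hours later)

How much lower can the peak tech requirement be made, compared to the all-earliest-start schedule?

8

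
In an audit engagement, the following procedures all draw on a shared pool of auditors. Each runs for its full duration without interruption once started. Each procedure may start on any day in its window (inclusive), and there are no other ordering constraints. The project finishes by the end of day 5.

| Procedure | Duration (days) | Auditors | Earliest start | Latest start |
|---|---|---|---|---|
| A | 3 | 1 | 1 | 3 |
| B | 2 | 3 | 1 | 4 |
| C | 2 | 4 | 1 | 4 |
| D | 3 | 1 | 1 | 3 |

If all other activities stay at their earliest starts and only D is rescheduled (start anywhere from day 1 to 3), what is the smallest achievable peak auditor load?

8

D@1: d1:9  d2:9  d3:2  d4:0  d5:0 → peak 9
D@2: d1:8  d2:9  d3:2  d4:1  d5:0 → peak 9
D@3: d1:8  d2:8  d3:2  d4:1  d5:1 → peak 8
Best is D@3, peak 8.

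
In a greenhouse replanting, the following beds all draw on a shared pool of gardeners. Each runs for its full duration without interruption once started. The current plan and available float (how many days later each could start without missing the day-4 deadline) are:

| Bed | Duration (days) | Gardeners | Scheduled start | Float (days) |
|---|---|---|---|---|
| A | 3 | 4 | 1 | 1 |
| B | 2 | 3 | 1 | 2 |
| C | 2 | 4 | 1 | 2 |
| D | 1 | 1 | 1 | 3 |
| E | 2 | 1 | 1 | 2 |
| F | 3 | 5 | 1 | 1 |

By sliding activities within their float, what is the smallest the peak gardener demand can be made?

13

Early-start (A@1, B@1, C@1, D@1, E@1, F@1) gives peak 18: d1:18  d2:17  d3:9  d4:0.
Shift C→3, F→2.
Schedule A@1, B@1, C@3, D@1, E@1, F@2: d1:9  d2:13  d3:13  d4:9 — peak 13.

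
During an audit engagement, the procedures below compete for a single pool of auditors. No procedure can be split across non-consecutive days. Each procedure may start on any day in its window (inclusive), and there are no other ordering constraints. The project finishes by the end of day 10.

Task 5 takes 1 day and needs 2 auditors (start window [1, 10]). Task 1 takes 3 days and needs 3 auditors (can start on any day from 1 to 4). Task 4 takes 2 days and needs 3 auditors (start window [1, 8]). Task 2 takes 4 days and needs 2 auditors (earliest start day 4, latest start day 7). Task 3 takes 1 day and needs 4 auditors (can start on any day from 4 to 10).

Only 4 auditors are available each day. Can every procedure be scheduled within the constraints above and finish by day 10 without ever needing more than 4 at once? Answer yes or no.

yes

Schedule Task 5@4, Task 1@1, Task 4@8, Task 2@4, Task 3@10: d1:3  d2:3  d3:3  d4:4  d5:2  d6:2  d7:2  d8:3  d9:3  d10:4 — peak 4 ≤ 4.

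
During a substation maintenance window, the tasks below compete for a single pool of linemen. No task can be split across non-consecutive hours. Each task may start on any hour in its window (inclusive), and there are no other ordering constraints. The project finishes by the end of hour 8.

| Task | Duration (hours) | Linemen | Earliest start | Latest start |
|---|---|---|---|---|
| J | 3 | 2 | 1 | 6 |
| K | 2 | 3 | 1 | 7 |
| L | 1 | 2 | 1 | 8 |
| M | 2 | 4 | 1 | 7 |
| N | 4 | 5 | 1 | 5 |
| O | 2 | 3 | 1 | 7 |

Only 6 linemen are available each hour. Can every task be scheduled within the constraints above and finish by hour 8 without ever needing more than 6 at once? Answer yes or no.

no

The minimum achievable peak is 7; 6 < 7, so no feasible schedule stays within the cap.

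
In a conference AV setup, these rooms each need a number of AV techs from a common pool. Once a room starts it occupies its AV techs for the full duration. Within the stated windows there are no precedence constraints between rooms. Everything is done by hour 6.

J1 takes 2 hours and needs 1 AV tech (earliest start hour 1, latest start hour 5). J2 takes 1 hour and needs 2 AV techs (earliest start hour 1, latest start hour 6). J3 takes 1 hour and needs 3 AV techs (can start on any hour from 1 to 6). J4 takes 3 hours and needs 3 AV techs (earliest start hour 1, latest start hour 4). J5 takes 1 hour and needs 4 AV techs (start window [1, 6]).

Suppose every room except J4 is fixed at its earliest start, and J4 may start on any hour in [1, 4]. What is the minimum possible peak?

10

J4@1: h1:13  h2:4  h3:3  h4:0  h5:0  h6:0 → peak 13
J4@2: h1:10  h2:4  h3:3  h4:3  h5:0  h6:0 → peak 10
J4@3: h1:10  h2:1  h3:3  h4:3  h5:3  h6:0 → peak 10
J4@4: h1:10  h2:1  h3:0  h4:3  h5:3  h6:3 → peak 10
Best is J4@2, peak 10.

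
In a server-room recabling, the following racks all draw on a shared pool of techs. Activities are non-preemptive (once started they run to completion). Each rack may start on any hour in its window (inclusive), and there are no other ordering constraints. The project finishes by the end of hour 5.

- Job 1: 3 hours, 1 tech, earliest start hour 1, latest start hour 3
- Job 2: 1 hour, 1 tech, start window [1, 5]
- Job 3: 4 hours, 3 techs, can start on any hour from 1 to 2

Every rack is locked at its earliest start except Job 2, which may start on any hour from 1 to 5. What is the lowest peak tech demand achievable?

Job 2@1: h1:5  h2:4  h3:4  h4:3  h5:0 → peak 5
Job 2@2: h1:4  h2:5  h3:4  h4:3  h5:0 → peak 5
Job 2@3: h1:4  h2:4  h3:5  h4:3  h5:0 → peak 5
Job 2@4: h1:4  h2:4  h3:4  h4:4  h5:0 → peak 4
Job 2@5: h1:4  h2:4  h3:4  h4:3  h5:1 → peak 4
Best is Job 2@4, peak 4.

4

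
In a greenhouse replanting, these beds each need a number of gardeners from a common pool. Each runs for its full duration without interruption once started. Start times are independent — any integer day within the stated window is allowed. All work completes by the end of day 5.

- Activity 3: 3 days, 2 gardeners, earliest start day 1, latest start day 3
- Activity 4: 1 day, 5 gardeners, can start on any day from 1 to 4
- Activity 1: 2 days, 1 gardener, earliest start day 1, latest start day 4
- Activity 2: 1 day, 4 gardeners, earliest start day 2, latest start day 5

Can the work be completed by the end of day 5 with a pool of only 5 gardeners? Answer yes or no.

Schedule Activity 3@1, Activity 4@4, Activity 1@1, Activity 2@5: d1:3  d2:3  d3:2  d4:5  d5:4 — peak 5 ≤ 5.

yes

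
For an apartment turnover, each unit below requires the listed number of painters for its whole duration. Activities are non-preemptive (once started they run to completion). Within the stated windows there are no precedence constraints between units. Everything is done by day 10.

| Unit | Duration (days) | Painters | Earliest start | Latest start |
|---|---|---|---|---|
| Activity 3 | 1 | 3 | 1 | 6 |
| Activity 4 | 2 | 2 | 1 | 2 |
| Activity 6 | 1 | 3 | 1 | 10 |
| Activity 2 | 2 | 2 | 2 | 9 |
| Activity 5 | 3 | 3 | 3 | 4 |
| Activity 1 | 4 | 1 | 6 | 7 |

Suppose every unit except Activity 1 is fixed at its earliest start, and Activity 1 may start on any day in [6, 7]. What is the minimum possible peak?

Activity 1@6: d1:8  d2:4  d3:5  d4:3  d5:3  d6:1  d7:1  d8:1  d9:1  d10:0 → peak 8
Activity 1@7: d1:8  d2:4  d3:5  d4:3  d5:3  d6:0  d7:1  d8:1  d9:1  d10:1 → peak 8
Best is Activity 1@6, peak 8.

8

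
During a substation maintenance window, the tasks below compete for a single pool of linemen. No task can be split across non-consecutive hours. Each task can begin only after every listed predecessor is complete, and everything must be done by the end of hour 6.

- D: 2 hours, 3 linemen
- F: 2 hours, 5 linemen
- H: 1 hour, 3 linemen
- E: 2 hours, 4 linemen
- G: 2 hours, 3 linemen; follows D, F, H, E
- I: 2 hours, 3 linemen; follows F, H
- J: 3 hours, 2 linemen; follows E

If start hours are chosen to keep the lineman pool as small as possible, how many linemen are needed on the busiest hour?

Early-start (D@1, F@1, H@1, E@1, G@3, I@3, J@3) gives peak 15: h1:15  h2:12  h3:8  h4:8  h5:2  h6:0.
Shift F→3, H→3, G→5, I→5, J→4.
Schedule D@1, F@3, H@3, E@1, G@5, I@5, J@4: h1:7  h2:7  h3:8  h4:7  h5:8  h6:8 — peak 8.
Total lineman-hours = 45 over 6 hours ⇒ peak ≥ ⌈45/6⌉ = 8, so 8 is optimal.

8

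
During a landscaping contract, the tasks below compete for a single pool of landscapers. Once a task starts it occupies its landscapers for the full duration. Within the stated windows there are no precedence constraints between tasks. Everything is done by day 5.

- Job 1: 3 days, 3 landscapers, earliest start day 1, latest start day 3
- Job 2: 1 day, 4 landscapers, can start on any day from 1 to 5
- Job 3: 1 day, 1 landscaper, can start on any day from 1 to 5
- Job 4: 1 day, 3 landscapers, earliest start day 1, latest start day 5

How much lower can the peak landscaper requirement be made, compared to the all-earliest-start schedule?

7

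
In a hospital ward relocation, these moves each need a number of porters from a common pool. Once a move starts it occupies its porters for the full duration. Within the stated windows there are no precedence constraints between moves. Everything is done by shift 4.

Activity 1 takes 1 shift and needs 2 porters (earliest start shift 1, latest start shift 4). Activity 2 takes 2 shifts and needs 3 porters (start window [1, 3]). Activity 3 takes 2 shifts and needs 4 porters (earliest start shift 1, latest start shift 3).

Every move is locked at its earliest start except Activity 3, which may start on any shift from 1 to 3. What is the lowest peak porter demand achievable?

5

Activity 3@1: s1:9  s2:7  s3:0  s4:0 → peak 9
Activity 3@2: s1:5  s2:7  s3:4  s4:0 → peak 7
Activity 3@3: s1:5  s2:3  s3:4  s4:4 → peak 5
Best is Activity 3@3, peak 5.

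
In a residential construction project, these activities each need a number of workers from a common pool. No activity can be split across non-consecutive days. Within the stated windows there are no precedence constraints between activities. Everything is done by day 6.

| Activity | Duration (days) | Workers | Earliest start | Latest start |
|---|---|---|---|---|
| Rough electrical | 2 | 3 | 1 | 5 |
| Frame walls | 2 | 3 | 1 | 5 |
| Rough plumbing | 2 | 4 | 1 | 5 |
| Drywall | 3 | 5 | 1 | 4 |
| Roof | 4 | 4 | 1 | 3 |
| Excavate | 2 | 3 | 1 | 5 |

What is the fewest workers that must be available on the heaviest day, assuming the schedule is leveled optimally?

11

Early-start (Rough electrical@1, Frame walls@1, Rough plumbing@1, Drywall@1, Roof@1, Excavate@1) gives peak 22: d1:22  d2:22  d3:9  d4:4  d5:0  d6:0.
Shift Rough plumbing→4, Roof→3, Excavate→4.
Schedule Rough electrical@1, Frame walls@1, Rough plumbing@4, Drywall@1, Roof@3, Excavate@4: d1:11  d2:11  d3:9  d4:11  d5:11  d6:4 — peak 11.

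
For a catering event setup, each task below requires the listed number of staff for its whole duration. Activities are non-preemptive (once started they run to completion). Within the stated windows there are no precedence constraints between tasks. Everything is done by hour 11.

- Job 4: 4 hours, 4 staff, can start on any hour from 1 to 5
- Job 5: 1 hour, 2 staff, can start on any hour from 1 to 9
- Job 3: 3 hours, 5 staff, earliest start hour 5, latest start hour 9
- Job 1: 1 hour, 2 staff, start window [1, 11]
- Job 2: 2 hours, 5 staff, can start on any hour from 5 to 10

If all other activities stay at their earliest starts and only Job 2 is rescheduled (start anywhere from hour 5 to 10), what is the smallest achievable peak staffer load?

8

Job 2@5: h1:8  h2:4  h3:4  h4:4  h5:10  h6:10  h7:5  h8:0  h9:0  h10:0  h11:0 → peak 10
Job 2@6: h1:8  h2:4  h3:4  h4:4  h5:5  h6:10  h7:10  h8:0  h9:0  h10:0  h11:0 → peak 10
Job 2@7: h1:8  h2:4  h3:4  h4:4  h5:5  h6:5  h7:10  h8:5  h9:0  h10:0  h11:0 → peak 10
Job 2@8: h1:8  h2:4  h3:4  h4:4  h5:5  h6:5  h7:5  h8:5  h9:5  h10:0  h11:0 → peak 8
Job 2@9: h1:8  h2:4  h3:4  h4:4  h5:5  h6:5  h7:5  h8:0  h9:5  h10:5  h11:0 → peak 8
Job 2@10: h1:8  h2:4  h3:4  h4:4  h5:5  h6:5  h7:5  h8:0  h9:0  h10:5  h11:5 → peak 8
Best is Job 2@8, peak 8.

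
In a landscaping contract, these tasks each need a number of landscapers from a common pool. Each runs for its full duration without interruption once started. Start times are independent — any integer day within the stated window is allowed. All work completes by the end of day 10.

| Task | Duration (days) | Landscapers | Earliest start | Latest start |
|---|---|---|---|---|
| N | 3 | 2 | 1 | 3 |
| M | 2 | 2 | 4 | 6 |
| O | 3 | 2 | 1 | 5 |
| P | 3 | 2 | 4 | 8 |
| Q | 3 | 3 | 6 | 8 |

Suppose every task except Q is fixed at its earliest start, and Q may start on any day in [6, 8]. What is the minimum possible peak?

4

Q@6: d1:4  d2:4  d3:4  d4:4  d5:4  d6:5  d7:3  d8:3  d9:0  d10:0 → peak 5
Q@7: d1:4  d2:4  d3:4  d4:4  d5:4  d6:2  d7:3  d8:3  d9:3  d10:0 → peak 4
Q@8: d1:4  d2:4  d3:4  d4:4  d5:4  d6:2  d7:0  d8:3  d9:3  d10:3 → peak 4
Best is Q@7, peak 4.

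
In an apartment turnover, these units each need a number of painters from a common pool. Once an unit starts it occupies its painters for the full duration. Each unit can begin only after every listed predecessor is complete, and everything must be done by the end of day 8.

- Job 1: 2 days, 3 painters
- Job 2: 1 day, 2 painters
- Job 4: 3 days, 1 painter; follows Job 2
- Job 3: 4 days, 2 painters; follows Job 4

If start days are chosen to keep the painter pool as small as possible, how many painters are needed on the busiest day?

Early-start (Job 1@1, Job 2@1, Job 4@2, Job 3@5) gives peak 5: d1:5  d2:4  d3:1  d4:1  d5:2  d6:2  d7:2  d8:2.
Shift Job 1→2.
Schedule Job 1@2, Job 2@1, Job 4@2, Job 3@5: d1:2  d2:4  d3:4  d4:1  d5:2  d6:2  d7:2  d8:2 — peak 4.
No arrangement of the 7 feasible schedules does better.

4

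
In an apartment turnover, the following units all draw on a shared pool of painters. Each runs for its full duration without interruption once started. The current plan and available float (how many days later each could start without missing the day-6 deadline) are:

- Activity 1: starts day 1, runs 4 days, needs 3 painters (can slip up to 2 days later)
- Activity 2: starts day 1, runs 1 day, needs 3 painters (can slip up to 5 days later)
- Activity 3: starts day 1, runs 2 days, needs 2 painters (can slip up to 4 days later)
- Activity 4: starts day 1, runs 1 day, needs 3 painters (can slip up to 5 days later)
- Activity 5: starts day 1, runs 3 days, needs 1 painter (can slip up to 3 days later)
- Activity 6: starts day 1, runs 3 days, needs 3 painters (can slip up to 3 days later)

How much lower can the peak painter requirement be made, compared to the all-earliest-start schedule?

Early-start peak: d1:15  d2:9  d3:7  d4:3  d5:0  d6:0 ⇒ 15.
Leveled (Activity 1@1, Activity 2@5, Activity 3@1, Activity 4@6, Activity 5@1, Activity 6@4): d1:6  d2:6  d3:4  d4:6  d5:6  d6:6 ⇒ 6.
Reduction 15 − 6 = 9.

9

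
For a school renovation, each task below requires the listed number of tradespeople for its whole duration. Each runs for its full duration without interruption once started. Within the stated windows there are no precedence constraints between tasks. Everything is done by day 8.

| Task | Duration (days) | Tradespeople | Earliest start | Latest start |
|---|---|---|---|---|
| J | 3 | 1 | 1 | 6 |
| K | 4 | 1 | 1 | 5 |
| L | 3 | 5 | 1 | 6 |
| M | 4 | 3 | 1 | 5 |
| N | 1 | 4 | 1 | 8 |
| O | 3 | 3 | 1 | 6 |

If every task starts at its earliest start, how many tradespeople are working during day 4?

4

At early start, day 4 has: K, M.
Demand: 1 + 3 = 4.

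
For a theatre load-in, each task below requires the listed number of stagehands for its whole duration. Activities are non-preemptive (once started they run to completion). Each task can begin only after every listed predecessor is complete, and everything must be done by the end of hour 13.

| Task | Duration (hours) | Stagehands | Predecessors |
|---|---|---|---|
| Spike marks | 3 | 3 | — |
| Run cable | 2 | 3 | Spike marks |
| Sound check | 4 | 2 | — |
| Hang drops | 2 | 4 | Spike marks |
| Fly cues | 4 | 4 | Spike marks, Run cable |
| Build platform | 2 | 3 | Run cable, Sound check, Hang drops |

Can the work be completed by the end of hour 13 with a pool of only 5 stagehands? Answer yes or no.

Schedule Spike marks@1, Run cable@4, Sound check@1, Hang drops@6, Fly cues@8, Build platform@12: h1:5  h2:5  h3:5  h4:5  h5:3  h6:4  h7:4  h8:4  h9:4  h10:4  h11:4  h12:3  h13:3 — peak 5 ≤ 5.

yes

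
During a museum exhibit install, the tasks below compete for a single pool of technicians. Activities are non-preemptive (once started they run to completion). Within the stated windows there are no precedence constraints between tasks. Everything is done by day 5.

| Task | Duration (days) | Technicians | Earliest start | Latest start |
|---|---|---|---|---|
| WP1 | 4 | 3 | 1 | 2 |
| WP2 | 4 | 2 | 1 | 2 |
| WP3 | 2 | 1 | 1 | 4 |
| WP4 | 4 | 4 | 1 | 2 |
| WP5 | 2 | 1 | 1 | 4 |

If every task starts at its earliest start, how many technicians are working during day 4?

9

At early start, day 4 has: WP1, WP2, WP4.
Demand: 3 + 2 + 4 = 9.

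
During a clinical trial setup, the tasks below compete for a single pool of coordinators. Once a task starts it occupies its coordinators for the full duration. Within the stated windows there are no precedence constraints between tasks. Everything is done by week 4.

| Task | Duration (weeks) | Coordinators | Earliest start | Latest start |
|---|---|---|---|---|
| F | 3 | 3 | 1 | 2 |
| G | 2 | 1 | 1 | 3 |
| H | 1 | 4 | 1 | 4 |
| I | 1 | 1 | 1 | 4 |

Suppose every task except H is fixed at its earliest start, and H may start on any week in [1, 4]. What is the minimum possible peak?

5

H@1: w1:9  w2:4  w3:3  w4:0 → peak 9
H@2: w1:5  w2:8  w3:3  w4:0 → peak 8
H@3: w1:5  w2:4  w3:7  w4:0 → peak 7
H@4: w1:5  w2:4  w3:3  w4:4 → peak 5
Best is H@4, peak 5.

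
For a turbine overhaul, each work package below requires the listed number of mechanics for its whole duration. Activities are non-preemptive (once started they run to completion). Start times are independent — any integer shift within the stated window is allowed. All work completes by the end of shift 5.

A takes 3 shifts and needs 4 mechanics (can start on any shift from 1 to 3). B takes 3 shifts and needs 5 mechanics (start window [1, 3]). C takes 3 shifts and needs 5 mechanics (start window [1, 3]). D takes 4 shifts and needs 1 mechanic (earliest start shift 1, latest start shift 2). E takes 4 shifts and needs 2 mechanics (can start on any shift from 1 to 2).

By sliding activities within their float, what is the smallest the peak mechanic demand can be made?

Schedule A@1, B@1, C@1, D@1, E@1: s1:17  s2:17  s3:17  s4:3  s5:0 — peak 17.

17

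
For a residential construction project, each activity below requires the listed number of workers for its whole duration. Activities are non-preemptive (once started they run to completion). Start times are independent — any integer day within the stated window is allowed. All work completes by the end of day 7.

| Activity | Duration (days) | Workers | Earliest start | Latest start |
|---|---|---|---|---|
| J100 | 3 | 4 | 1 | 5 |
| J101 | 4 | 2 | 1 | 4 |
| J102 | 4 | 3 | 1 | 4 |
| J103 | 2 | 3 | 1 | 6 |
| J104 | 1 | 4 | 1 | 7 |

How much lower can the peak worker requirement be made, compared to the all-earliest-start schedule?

Early-start peak: d1:16  d2:12  d3:9  d4:5  d5:0  d6:0  d7:0 ⇒ 16.
Leveled (J100@1, J101@1, J102@4, J103@5, J104@7): d1:6  d2:6  d3:6  d4:5  d5:6  d6:6  d7:7 ⇒ 7.
Reduction 16 − 7 = 9.

9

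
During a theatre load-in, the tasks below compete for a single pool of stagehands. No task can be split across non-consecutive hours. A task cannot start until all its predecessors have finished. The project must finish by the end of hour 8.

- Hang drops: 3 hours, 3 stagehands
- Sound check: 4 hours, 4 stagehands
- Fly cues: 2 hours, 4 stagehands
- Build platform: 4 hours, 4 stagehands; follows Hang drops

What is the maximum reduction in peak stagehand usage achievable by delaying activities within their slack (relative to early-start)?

Early-start peak: h1:11  h2:11  h3:7  h4:8  h5:4  h6:4  h7:4  h8:0 ⇒ 11.
Leveled (Hang drops@1, Sound check@1, Fly cues@4, Build platform@5): h1:7  h2:7  h3:7  h4:8  h5:8  h6:4  h7:4  h8:4 ⇒ 8.
Reduction 11 − 8 = 3.

3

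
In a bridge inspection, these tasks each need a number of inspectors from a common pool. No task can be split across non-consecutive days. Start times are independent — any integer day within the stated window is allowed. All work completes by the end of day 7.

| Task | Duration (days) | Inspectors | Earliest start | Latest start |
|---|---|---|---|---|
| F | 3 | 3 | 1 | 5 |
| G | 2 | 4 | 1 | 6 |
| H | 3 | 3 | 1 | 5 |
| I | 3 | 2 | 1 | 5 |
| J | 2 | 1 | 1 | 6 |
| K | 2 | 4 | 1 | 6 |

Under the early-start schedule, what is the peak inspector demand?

17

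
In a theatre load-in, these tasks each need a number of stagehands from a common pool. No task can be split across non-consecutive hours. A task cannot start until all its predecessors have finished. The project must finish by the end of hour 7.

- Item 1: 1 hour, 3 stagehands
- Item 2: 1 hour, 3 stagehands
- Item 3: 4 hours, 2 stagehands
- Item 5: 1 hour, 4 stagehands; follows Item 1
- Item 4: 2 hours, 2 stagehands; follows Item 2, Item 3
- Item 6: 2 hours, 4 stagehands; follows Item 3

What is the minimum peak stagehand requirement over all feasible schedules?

Early-start (Item 1@1, Item 2@1, Item 3@1, Item 5@2, Item 4@5, Item 6@5) gives peak 8: h1:8  h2:6  h3:2  h4:2  h5:6  h6:6  h7:0.
Shift Item 3→2, Item 4→6, Item 6→6.
Schedule Item 1@1, Item 2@1, Item 3@2, Item 5@2, Item 4@6, Item 6@6: h1:6  h2:6  h3:2  h4:2  h5:2  h6:6  h7:6 — peak 6.

6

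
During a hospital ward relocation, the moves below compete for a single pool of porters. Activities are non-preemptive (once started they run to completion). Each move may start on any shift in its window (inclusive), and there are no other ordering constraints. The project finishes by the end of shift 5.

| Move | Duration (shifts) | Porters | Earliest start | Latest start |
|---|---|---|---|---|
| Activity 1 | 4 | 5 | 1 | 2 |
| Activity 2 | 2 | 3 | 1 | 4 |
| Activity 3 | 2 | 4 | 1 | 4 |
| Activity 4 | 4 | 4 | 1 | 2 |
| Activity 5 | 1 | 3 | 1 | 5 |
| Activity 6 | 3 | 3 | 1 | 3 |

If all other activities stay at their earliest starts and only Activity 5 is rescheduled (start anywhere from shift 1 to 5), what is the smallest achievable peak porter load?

19

Activity 5@1: s1:22  s2:19  s3:12  s4:9  s5:0 → peak 22
Activity 5@2: s1:19  s2:22  s3:12  s4:9  s5:0 → peak 22
Activity 5@3: s1:19  s2:19  s3:15  s4:9  s5:0 → peak 19
Activity 5@4: s1:19  s2:19  s3:12  s4:12  s5:0 → peak 19
Activity 5@5: s1:19  s2:19  s3:12  s4:9  s5:3 → peak 19
Best is Activity 5@3, peak 19.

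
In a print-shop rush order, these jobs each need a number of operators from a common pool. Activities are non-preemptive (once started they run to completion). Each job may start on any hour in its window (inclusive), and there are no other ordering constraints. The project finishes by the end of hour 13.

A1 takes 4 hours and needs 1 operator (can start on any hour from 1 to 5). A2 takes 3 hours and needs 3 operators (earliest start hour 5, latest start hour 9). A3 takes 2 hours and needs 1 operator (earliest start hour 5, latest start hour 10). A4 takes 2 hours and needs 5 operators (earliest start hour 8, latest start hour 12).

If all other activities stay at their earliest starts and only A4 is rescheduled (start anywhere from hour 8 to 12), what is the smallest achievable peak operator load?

A4@8: h1:1  h2:1  h3:1  h4:1  h5:4  h6:4  h7:3  h8:5  h9:5  h10:0  h11:0  h12:0  h13:0 → peak 5
A4@9: h1:1  h2:1  h3:1  h4:1  h5:4  h6:4  h7:3  h8:0  h9:5  h10:5  h11:0  h12:0  h13:0 → peak 5
A4@10: h1:1  h2:1  h3:1  h4:1  h5:4  h6:4  h7:3  h8:0  h9:0  h10:5  h11:5  h12:0  h13:0 → peak 5
A4@11: h1:1  h2:1  h3:1  h4:1  h5:4  h6:4  h7:3  h8:0  h9:0  h10:0  h11:5  h12:5  h13:0 → peak 5
A4@12: h1:1  h2:1  h3:1  h4:1  h5:4  h6:4  h7:3  h8:0  h9:0  h10:0  h11:0  h12:5  h13:5 → peak 5
Best is A4@8, peak 5.

5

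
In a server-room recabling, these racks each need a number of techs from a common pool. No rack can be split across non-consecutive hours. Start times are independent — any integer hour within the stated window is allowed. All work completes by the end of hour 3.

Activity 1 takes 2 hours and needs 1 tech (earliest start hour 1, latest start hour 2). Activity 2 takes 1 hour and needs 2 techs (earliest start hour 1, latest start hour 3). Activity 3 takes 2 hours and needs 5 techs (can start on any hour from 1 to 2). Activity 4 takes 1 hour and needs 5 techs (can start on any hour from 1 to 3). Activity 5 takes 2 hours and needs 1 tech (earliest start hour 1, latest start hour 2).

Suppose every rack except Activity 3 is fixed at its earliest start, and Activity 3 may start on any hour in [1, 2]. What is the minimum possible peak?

9

Activity 3@1: h1:14  h2:7  h3:0 → peak 14
Activity 3@2: h1:9  h2:7  h3:5 → peak 9
Best is Activity 3@2, peak 9.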